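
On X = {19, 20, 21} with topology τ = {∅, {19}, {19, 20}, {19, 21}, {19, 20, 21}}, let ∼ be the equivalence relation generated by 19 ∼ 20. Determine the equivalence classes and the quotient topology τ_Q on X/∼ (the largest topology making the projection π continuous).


X/∼ = {[19=20], [21]}; |τ_Q| = 3.

Equivalence classes: [19=20], [21].
Quotient map π: X → X/∼ sends 19 ↦ [19=20], 20 ↦ [19=20], 21 ↦ [21].
For each subset V ⊆ X/∼, compute π^{-1}(V) ⊆ X and check whether π^{-1}(V) ∈ τ. V is open in τ_Q iff π^{-1}(V) ∈ τ.
  V = {}: π^{-1}(V) = ∅ ∈ τ ✓.
  V = {[19=20]}: π^{-1}(V) = {19, 20} ∈ τ ✓.
  V = {[21]}: π^{-1}(V) = {21} ∉ τ ✗.
  V = {[19=20], [21]}: π^{-1}(V) = {19, 20, 21} ∈ τ ✓.
Open sets in the quotient: τ_Q = {{}, {[19=20]}, {[19=20], [21]}} (3 elements).


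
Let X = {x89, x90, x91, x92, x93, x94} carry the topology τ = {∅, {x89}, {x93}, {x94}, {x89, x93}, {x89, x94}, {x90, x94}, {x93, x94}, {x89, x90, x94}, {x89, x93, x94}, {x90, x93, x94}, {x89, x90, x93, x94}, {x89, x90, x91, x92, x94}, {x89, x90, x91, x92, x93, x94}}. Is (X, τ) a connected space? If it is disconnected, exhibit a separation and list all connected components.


(X, τ) is disconnected; components = [{x93}, {x89, x90, x91, x92, x94}].

Find clopen sets (U ∈ τ with X ∖ U ∈ τ):
  U = ∅, X ∖ U = {x89, x90, x91, x92, x93, x94} — both open, so U is clopen.
  U = {x93}, X ∖ U = {x89, x90, x91, x92, x94} — both open, so U is clopen.
  U = {x89, x90, x91, x92, x94}, X ∖ U = {x93} — both open, so U is clopen.
  U = {x89, x90, x91, x92, x93, x94}, X ∖ U = ∅ — both open, so U is clopen.
Nontrivial clopen(s) exist: e.g. {x93}. So (X, τ) is disconnected.
Compute connected components by grouping points that agree on all clopens:
  component: {x93}
  component: {x89, x90, x91, x92, x94}


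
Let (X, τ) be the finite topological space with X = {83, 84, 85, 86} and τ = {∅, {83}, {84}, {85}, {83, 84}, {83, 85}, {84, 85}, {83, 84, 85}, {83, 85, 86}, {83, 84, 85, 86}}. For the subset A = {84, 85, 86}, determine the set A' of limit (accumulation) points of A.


A' = {86}

For each x ∈ X, list the open sets U ∈ τ with x ∈ U, then check whether U ∩ (A ∖ {x}) ≠ ∅ for every such U.
  x = 83: open {83} ∋ x has {83} ∩ (A ∖ {83}) = ∅, so x is NOT a limit point.
  x = 84: open {84} ∋ x has {84} ∩ (A ∖ {84}) = ∅, so x is NOT a limit point.
  x = 85: open {85} ∋ x has {85} ∩ (A ∖ {85}) = ∅, so x is NOT a limit point.
  x = 86: opens ∋ x are {83, 85, 86}, {83, 84, 85, 86}; each meets A ∖ {86}, so x IS a limit point.
Collecting: A' = {86}.


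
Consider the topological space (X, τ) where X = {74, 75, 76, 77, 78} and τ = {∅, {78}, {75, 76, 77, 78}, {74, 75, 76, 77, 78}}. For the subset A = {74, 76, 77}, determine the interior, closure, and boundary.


int(A) = ∅, cl(A) = {74, 75, 76, 77}, ∂A = {74, 75, 76, 77}.

Closed sets in (X, τ) are complements of opens:
  closed(X, τ) = {∅, {74}, {74, 75, 76, 77}, {74, 75, 76, 77, 78}}.
int(A) = ⋃ {U ∈ τ : U ⊆ A}. Opens contained in A: ∅.
Taking the union of these: int(A) = ∅.
cl(A) = ⋂ {C closed : A ⊆ C}. Closed sets containing A: {74, 75, 76, 77}, {74, 75, 76, 77, 78}.
Intersecting these: cl(A) = {74, 75, 76, 77}.
∂A = cl(A) ∖ int(A) = {74, 75, 76, 77} ∖ ∅ = {74, 75, 76, 77}.


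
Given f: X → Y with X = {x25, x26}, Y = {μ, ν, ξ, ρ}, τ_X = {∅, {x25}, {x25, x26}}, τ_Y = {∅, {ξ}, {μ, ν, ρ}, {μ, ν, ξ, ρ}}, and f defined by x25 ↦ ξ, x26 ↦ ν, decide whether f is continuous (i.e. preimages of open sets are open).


f is NOT continuous.

Compute f^{-1}(U) for each U ∈ τ_Y:
  U = ∅: f^{-1}(U) = ∅ ∈ τ_X ✓.
  U = {ξ}: f^{-1}(U) = {x25} ∈ τ_X ✓.
  U = {μ, ν, ρ}: f^{-1}(U) = {x26} ∉ τ_X ✗.
  U = {μ, ν, ξ, ρ}: f^{-1}(U) = {x25, x26} ∈ τ_X ✓.
Found U = {μ, ν, ρ} with f^{-1}(U) = {x26} not in τ_X. Therefore f is NOT continuous.


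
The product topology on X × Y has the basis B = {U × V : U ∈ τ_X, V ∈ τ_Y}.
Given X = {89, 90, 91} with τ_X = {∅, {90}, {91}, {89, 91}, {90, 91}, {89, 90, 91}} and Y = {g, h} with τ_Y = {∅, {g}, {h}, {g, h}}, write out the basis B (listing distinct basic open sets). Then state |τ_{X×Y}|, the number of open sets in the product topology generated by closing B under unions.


Basis B = {∅ × ∅, {90} × {g}, {90} × {h}, {91} × {g}, {91} × {h}, {89, 91} × {g}, {89, 91} × {h}, {90} × {g, h}, {90, 91} × {g}, {90, 91} × {h}, {91} × {g, h}, {89, 90, 91} × {g}, {89, 90, 91} × {h}, {89, 91} × {g, h}, {90, 91} × {g, h}, {89, 90, 91} × {g, h}}; |τ_{X×Y}| = 36.

Enumerate products U × V with U ∈ τ_X, V ∈ τ_Y (deduplicated):
  ∅ × ∅ = {} (∅)
  {90} × {g} = {(90,g)}
  {90} × {h} = {(90,h)}
  {91} × {g} = {(91,g)}
  {91} × {h} = {(91,h)}
  {89, 91} × {g} = {(89,g), (91,g)}
  {89, 91} × {h} = {(89,h), (91,h)}
  {90} × {g, h} = {(90,g), (90,h)}
  {90, 91} × {g} = {(90,g), (91,g)}
  {90, 91} × {h} = {(90,h), (91,h)}
  {91} × {g, h} = {(91,g), (91,h)}
  {89, 90, 91} × {g} = {(89,g), (90,g), (91,g)}
  {89, 90, 91} × {h} = {(89,h), (90,h), (91,h)}
  {89, 91} × {g, h} = {(89,g), (89,h), (91,g), (91,h)}
  {90, 91} × {g, h} = {(90,g), (90,h), (91,g), (91,h)}
  {89, 90, 91} × {g, h} = {(89,g), (89,h), (90,g), (90,h), (91,g), (91,h)}
These 16 distinct sets form the basis B.
Close under arbitrary unions to get τ_{X×Y}; counting gives |τ_{X×Y}| = 36.


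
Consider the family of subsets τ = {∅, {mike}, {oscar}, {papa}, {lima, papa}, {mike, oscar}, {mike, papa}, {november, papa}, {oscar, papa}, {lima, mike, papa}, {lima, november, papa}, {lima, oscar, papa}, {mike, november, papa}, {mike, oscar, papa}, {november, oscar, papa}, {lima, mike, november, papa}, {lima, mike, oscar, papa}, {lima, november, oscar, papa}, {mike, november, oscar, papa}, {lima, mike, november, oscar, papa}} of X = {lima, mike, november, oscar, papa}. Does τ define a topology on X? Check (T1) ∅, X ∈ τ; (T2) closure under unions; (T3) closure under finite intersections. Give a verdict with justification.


τ IS a topology on X.

Axiom (T1): ∅ ∈ τ? Yes; X ∈ τ? Yes.
Axiom (T2/T3): check pairwise unions and intersections of members of τ.
All pairwise intersections and unions checked — each lies in τ. Therefore τ satisfies (T1), (T2), (T3): it IS a topology on X.


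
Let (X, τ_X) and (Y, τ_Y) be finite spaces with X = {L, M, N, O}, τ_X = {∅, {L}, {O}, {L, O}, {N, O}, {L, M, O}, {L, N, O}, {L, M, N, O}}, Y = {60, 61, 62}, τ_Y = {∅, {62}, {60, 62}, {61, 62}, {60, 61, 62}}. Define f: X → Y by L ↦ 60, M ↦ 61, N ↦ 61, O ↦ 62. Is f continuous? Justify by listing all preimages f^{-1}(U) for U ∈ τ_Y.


f is NOT continuous.

Compute f^{-1}(U) for each U ∈ τ_Y:
  U = ∅: f^{-1}(U) = ∅ ∈ τ_X ✓.
  U = {62}: f^{-1}(U) = {O} ∈ τ_X ✓.
  U = {60, 62}: f^{-1}(U) = {L, O} ∈ τ_X ✓.
  U = {61, 62}: f^{-1}(U) = {M, N, O} ∉ τ_X ✗.
  U = {60, 61, 62}: f^{-1}(U) = {L, M, N, O} ∈ τ_X ✓.
Found U = {61, 62} with f^{-1}(U) = {M, N, O} not in τ_X. Therefore f is NOT continuous.


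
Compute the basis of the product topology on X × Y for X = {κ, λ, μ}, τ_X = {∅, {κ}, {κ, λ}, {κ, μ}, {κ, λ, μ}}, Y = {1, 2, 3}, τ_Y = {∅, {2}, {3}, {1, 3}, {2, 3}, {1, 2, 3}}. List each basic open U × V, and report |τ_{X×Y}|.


Basis B = {∅ × ∅, {κ} × {2}, {κ} × {3}, {κ} × {1, 3}, {κ} × {2, 3}, {κ, λ} × {2}, {κ, μ} × {2}, {κ, λ} × {3}, {κ, μ} × {3}, {κ} × {1, 2, 3}, {κ, λ, μ} × {2}, {κ, λ, μ} × {3}, {κ, λ} × {1, 3}, {κ, μ} × {1, 3}, {κ, λ} × {2, 3}, {κ, μ} × {2, 3}, {κ, λ} × {1, 2, 3}, {κ, μ} × {1, 2, 3}, {κ, λ, μ} × {1, 3}, {κ, λ, μ} × {2, 3}, {κ, λ, μ} × {1, 2, 3}}; |τ_{X×Y}| = 70.

Enumerate products U × V with U ∈ τ_X, V ∈ τ_Y (deduplicated):
  ∅ × ∅ = {} (∅)
  {κ} × {2} = {(κ,2)}
  {κ} × {3} = {(κ,3)}
  {κ} × {1, 3} = {(κ,1), (κ,3)}
  {κ} × {2, 3} = {(κ,2), (κ,3)}
  {κ, λ} × {2} = {(κ,2), (λ,2)}
  {κ, μ} × {2} = {(κ,2), (μ,2)}
  {κ, λ} × {3} = {(κ,3), (λ,3)}
  {κ, μ} × {3} = {(κ,3), (μ,3)}
  {κ} × {1, 2, 3} = {(κ,1), (κ,2), (κ,3)}
  {κ, λ, μ} × {2} = {(κ,2), (λ,2), (μ,2)}
  {κ, λ, μ} × {3} = {(κ,3), (λ,3), (μ,3)}
  {κ, λ} × {1, 3} = {(κ,1), (κ,3), (λ,1), (λ,3)}
  {κ, μ} × {1, 3} = {(κ,1), (κ,3), (μ,1), (μ,3)}
  {κ, λ} × {2, 3} = {(κ,2), (κ,3), (λ,2), (λ,3)}
  {κ, μ} × {2, 3} = {(κ,2), (κ,3), (μ,2), (μ,3)}
  {κ, λ} × {1, 2, 3} = {(κ,1), (κ,2), (κ,3), (λ,1), (λ,2), (λ,3)}
  {κ, μ} × {1, 2, 3} = {(κ,1), (κ,2), (κ,3), (μ,1), (μ,2), (μ,3)}
  {κ, λ, μ} × {1, 3} = {(κ,1), (κ,3), (λ,1), (λ,3), (μ,1), (μ,3)}
  {κ, λ, μ} × {2, 3} = {(κ,2), (κ,3), (λ,2), (λ,3), (μ,2), (μ,3)}
  {κ, λ, μ} × {1, 2, 3} = {(κ,1), (κ,2), (κ,3), (λ,1), (λ,2), (λ,3), (μ,1), (μ,2), (μ,3)}
These 21 distinct sets form the basis B.
Close under arbitrary unions to get τ_{X×Y}; counting gives |τ_{X×Y}| = 70.


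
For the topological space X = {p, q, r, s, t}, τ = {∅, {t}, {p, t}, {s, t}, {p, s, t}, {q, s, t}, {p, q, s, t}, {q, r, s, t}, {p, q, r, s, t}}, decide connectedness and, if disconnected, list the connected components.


(X, τ) is connected.

Find clopen sets (U ∈ τ with X ∖ U ∈ τ):
  U = ∅, X ∖ U = {p, q, r, s, t} — both open, so U is clopen.
  U = {p, q, r, s, t}, X ∖ U = ∅ — both open, so U is clopen.
Only trivial clopens (∅ and X) exist, so (X, τ) is connected.
Compute connected components by grouping points that agree on all clopens:
  component: {p, q, r, s, t}


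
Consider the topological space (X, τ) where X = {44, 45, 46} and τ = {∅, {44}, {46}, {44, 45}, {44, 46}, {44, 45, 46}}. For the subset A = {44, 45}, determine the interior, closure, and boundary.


int(A) = {44, 45}, cl(A) = {44, 45}, ∂A = ∅.

Closed sets in (X, τ) are complements of opens:
  closed(X, τ) = {∅, {45}, {46}, {44, 45}, {45, 46}, {44, 45, 46}}.
int(A) = ⋃ {U ∈ τ : U ⊆ A}. Opens contained in A: ∅, {44}, {44, 45}.
Taking the union of these: int(A) = {44, 45}.
cl(A) = ⋂ {C closed : A ⊆ C}. Closed sets containing A: {44, 45}, {44, 45, 46}.
Intersecting these: cl(A) = {44, 45}.
∂A = cl(A) ∖ int(A) = {44, 45} ∖ {44, 45} = ∅.


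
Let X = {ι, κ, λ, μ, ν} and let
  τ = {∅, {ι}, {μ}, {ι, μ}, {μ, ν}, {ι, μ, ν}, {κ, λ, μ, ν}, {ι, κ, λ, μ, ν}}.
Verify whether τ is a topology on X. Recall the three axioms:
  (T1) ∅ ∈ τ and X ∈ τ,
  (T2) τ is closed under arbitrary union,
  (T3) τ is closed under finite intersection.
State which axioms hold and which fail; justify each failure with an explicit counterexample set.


τ IS a topology on X.

Axiom (T1): ∅ ∈ τ? Yes; X ∈ τ? Yes.
Axiom (T2/T3): check pairwise unions and intersections of members of τ.
All pairwise intersections and unions checked — each lies in τ. Therefore τ satisfies (T1), (T2), (T3): it IS a topology on X.


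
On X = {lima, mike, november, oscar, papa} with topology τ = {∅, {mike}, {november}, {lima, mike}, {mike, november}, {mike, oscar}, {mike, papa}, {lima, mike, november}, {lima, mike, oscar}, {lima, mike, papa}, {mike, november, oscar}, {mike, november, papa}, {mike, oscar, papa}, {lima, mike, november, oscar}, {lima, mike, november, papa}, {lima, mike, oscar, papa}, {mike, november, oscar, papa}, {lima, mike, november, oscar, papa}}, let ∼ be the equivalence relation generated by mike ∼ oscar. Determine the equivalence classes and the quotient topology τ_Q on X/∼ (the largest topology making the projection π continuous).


X/∼ = {[lima], [mike=oscar], [november], [papa]}; |τ_Q| = 10.

Equivalence classes: [lima], [mike=oscar], [november], [papa].
Quotient map π: X → X/∼ sends lima ↦ [lima], mike ↦ [mike=oscar], november ↦ [november], oscar ↦ [mike=oscar], papa ↦ [papa].
For each subset V ⊆ X/∼, compute π^{-1}(V) ⊆ X and check whether π^{-1}(V) ∈ τ. V is open in τ_Q iff π^{-1}(V) ∈ τ.
  V = {}: π^{-1}(V) = ∅ ∈ τ ✓.
  V = {[lima]}: π^{-1}(V) = {lima} ∉ τ ✗.
  V = {[mike=oscar]}: π^{-1}(V) = {mike, oscar} ∈ τ ✓.
  V = {[lima], [mike=oscar]}: π^{-1}(V) = {lima, mike, oscar} ∈ τ ✓.
  V = {[november]}: π^{-1}(V) = {november} ∈ τ ✓.
  V = {[lima], [november]}: π^{-1}(V) = {lima, november} ∉ τ ✗.
  V = {[mike=oscar], [november]}: π^{-1}(V) = {mike, november, oscar} ∈ τ ✓.
  V = {[lima], [mike=oscar], [november]}: π^{-1}(V) = {lima, mike, november, oscar} ∈ τ ✓.
  V = {[papa]}: π^{-1}(V) = {papa} ∉ τ ✗.
  V = {[lima], [papa]}: π^{-1}(V) = {lima, papa} ∉ τ ✗.
  V = {[mike=oscar], [papa]}: π^{-1}(V) = {mike, oscar, papa} ∈ τ ✓.
  V = {[lima], [mike=oscar], [papa]}: π^{-1}(V) = {lima, mike, oscar, papa} ∈ τ ✓.
  V = {[november], [papa]}: π^{-1}(V) = {november, papa} ∉ τ ✗.
  V = {[lima], [november], [papa]}: π^{-1}(V) = {lima, november, papa} ∉ τ ✗.
  V = {[mike=oscar], [november], [papa]}: π^{-1}(V) = {mike, november, oscar, papa} ∈ τ ✓.
  V = {[lima], [mike=oscar], [november], [papa]}: π^{-1}(V) = {lima, mike, november, oscar, papa} ∈ τ ✓.
Open sets in the quotient: τ_Q = {{}, {[mike=oscar]}, {[lima], [mike=oscar]}, {[november]}, {[mike=oscar], [november]}, {[lima], [mike=oscar], [november]}, {[mike=oscar], [papa]}, {[lima], [mike=oscar], [papa]}, {[mike=oscar], [november], [papa]}, {[lima], [mike=oscar], [november], [papa]}} (10 elements).


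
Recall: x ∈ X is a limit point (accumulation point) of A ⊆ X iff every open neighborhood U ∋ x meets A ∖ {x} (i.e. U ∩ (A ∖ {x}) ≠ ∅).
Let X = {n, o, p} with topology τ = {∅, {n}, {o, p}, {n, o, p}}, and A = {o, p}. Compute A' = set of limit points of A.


A' = {o, p}

For each x ∈ X, list the open sets U ∈ τ with x ∈ U, then check whether U ∩ (A ∖ {x}) ≠ ∅ for every such U.
  x = n: open {n} ∋ x has {n} ∩ (A ∖ {n}) = ∅, so x is NOT a limit point.
  x = o: opens ∋ x are {o, p}, {n, o, p}; each meets A ∖ {o}, so x IS a limit point.
  x = p: opens ∋ x are {o, p}, {n, o, p}; each meets A ∖ {p}, so x IS a limit point.
Collecting: A' = {o, p}.


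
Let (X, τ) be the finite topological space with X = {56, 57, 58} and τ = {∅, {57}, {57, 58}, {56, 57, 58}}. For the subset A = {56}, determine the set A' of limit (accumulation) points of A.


A' = ∅

For each x ∈ X, list the open sets U ∈ τ with x ∈ U, then check whether U ∩ (A ∖ {x}) ≠ ∅ for every such U.
  x = 56: open {56, 57, 58} ∋ x has {56, 57, 58} ∩ (A ∖ {56}) = ∅, so x is NOT a limit point.
  x = 57: open {57} ∋ x has {57} ∩ (A ∖ {57}) = ∅, so x is NOT a limit point.
  x = 58: open {57, 58} ∋ x has {57, 58} ∩ (A ∖ {58}) = ∅, so x is NOT a limit point.
Collecting: A' = ∅.


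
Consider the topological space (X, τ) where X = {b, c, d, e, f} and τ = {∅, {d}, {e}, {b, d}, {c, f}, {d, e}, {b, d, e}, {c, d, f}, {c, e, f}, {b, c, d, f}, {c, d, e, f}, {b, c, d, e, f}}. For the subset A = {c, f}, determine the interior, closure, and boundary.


int(A) = {c, f}, cl(A) = {c, f}, ∂A = ∅.

Closed sets in (X, τ) are complements of opens:
  closed(X, τ) = {∅, {b}, {e}, {b, d}, {b, e}, {c, f}, {b, c, f}, {b, d, e}, {c, e, f}, {b, c, d, f}, {b, c, e, f}, {b, c, d, e, f}}.
int(A) = ⋃ {U ∈ τ : U ⊆ A}. Opens contained in A: ∅, {c, f}.
Taking the union of these: int(A) = {c, f}.
cl(A) = ⋂ {C closed : A ⊆ C}. Closed sets containing A: {c, f}, {b, c, f}, {c, e, f}, {b, c, d, f}, {b, c, e, f}, {b, c, d, e, f}.
Intersecting these: cl(A) = {c, f}.
∂A = cl(A) ∖ int(A) = {c, f} ∖ {c, f} = ∅.


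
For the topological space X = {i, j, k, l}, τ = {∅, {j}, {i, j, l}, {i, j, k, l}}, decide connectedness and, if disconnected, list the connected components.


(X, τ) is connected.

Find clopen sets (U ∈ τ with X ∖ U ∈ τ):
  U = ∅, X ∖ U = {i, j, k, l} — both open, so U is clopen.
  U = {i, j, k, l}, X ∖ U = ∅ — both open, so U is clopen.
Only trivial clopens (∅ and X) exist, so (X, τ) is connected.
Compute connected components by grouping points that agree on all clopens:
  component: {i, j, k, l}


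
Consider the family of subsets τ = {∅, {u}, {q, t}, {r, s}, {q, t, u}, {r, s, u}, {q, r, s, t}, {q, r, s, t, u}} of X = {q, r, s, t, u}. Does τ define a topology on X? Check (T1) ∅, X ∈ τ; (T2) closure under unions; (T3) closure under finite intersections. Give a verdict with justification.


τ IS a topology on X.

Axiom (T1): ∅ ∈ τ? Yes; X ∈ τ? Yes.
Axiom (T2/T3): check pairwise unions and intersections of members of τ.
All pairwise intersections and unions checked — each lies in τ. Therefore τ satisfies (T1), (T2), (T3): it IS a topology on X.


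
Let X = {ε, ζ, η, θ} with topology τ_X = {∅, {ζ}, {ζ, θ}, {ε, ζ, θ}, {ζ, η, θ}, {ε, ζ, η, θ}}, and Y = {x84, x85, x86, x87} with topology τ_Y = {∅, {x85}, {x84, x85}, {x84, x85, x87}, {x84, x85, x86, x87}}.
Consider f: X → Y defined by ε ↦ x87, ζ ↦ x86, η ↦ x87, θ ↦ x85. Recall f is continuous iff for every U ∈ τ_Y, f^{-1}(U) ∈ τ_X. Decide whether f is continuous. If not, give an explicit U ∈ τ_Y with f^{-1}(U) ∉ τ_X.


f is NOT continuous.

Compute f^{-1}(U) for each U ∈ τ_Y:
  U = ∅: f^{-1}(U) = ∅ ∈ τ_X ✓.
  U = {x85}: f^{-1}(U) = {θ} ∉ τ_X ✗.
  U = {x84, x85}: f^{-1}(U) = {θ} ∉ τ_X ✗.
  U = {x84, x85, x87}: f^{-1}(U) = {ε, η, θ} ∉ τ_X ✗.
  U = {x84, x85, x86, x87}: f^{-1}(U) = {ε, ζ, η, θ} ∈ τ_X ✓.
Found U = {x85} with f^{-1}(U) = {θ} not in τ_X. Therefore f is NOT continuous.


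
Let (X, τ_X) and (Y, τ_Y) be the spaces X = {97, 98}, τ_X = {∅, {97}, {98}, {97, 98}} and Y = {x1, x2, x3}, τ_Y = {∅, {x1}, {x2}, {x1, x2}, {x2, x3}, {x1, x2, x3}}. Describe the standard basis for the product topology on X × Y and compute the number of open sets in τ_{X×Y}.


Basis B = {∅ × ∅, {97} × {x1}, {97} × {x2}, {98} × {x1}, {98} × {x2}, {97} × {x1, x2}, {97, 98} × {x1}, {97} × {x2, x3}, {97, 98} × {x2}, {98} × {x1, x2}, {98} × {x2, x3}, {97} × {x1, x2, x3}, {98} × {x1, x2, x3}, {97, 98} × {x1, x2}, {97, 98} × {x2, x3}, {97, 98} × {x1, x2, x3}}; |τ_{X×Y}| = 36.

Enumerate products U × V with U ∈ τ_X, V ∈ τ_Y (deduplicated):
  ∅ × ∅ = {} (∅)
  {97} × {x1} = {(97,x1)}
  {97} × {x2} = {(97,x2)}
  {98} × {x1} = {(98,x1)}
  {98} × {x2} = {(98,x2)}
  {97} × {x1, x2} = {(97,x1), (97,x2)}
  {97, 98} × {x1} = {(97,x1), (98,x1)}
  {97} × {x2, x3} = {(97,x2), (97,x3)}
  {97, 98} × {x2} = {(97,x2), (98,x2)}
  {98} × {x1, x2} = {(98,x1), (98,x2)}
  {98} × {x2, x3} = {(98,x2), (98,x3)}
  {97} × {x1, x2, x3} = {(97,x1), (97,x2), (97,x3)}
  {98} × {x1, x2, x3} = {(98,x1), (98,x2), (98,x3)}
  {97, 98} × {x1, x2} = {(97,x1), (97,x2), (98,x1), (98,x2)}
  {97, 98} × {x2, x3} = {(97,x2), (97,x3), (98,x2), (98,x3)}
  {97, 98} × {x1, x2, x3} = {(97,x1), (97,x2), (97,x3), (98,x1), (98,x2), (98,x3)}
These 16 distinct sets form the basis B.
Close under arbitrary unions to get τ_{X×Y}; counting gives |τ_{X×Y}| = 36.


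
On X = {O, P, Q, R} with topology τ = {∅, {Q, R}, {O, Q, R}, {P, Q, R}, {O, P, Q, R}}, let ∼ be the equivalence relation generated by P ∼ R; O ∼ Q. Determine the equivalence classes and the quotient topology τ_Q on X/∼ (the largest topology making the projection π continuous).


X/∼ = {[O=Q], [P=R]}; |τ_Q| = 2.

Equivalence classes: [O=Q], [P=R].
Quotient map π: X → X/∼ sends O ↦ [O=Q], P ↦ [P=R], Q ↦ [O=Q], R ↦ [P=R].
For each subset V ⊆ X/∼, compute π^{-1}(V) ⊆ X and check whether π^{-1}(V) ∈ τ. V is open in τ_Q iff π^{-1}(V) ∈ τ.
  V = {}: π^{-1}(V) = ∅ ∈ τ ✓.
  V = {[O=Q]}: π^{-1}(V) = {O, Q} ∉ τ ✗.
  V = {[P=R]}: π^{-1}(V) = {P, R} ∉ τ ✗.
  V = {[O=Q], [P=R]}: π^{-1}(V) = {O, P, Q, R} ∈ τ ✓.
Open sets in the quotient: τ_Q = {{}, {[O=Q], [P=R]}} (2 elements).


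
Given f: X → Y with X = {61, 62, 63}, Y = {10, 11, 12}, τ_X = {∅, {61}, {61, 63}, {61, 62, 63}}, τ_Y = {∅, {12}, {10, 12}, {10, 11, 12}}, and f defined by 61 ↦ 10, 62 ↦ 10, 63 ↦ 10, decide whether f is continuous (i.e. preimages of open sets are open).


f IS continuous.

Compute f^{-1}(U) for each U ∈ τ_Y:
  U = ∅: f^{-1}(U) = ∅ ∈ τ_X ✓.
  U = {12}: f^{-1}(U) = ∅ ∈ τ_X ✓.
  U = {10, 12}: f^{-1}(U) = {61, 62, 63} ∈ τ_X ✓.
  U = {10, 11, 12}: f^{-1}(U) = {61, 62, 63} ∈ τ_X ✓.
Every preimage lies in τ_X, so f IS continuous.


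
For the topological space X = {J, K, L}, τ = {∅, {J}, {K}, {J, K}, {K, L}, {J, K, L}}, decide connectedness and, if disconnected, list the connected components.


(X, τ) is disconnected; components = [{J}, {K, L}].

Find clopen sets (U ∈ τ with X ∖ U ∈ τ):
  U = ∅, X ∖ U = {J, K, L} — both open, so U is clopen.
  U = {J}, X ∖ U = {K, L} — both open, so U is clopen.
  U = {K, L}, X ∖ U = {J} — both open, so U is clopen.
  U = {J, K, L}, X ∖ U = ∅ — both open, so U is clopen.
Nontrivial clopen(s) exist: e.g. {K, L}. So (X, τ) is disconnected.
Compute connected components by grouping points that agree on all clopens:
  component: {J}
  component: {K, L}


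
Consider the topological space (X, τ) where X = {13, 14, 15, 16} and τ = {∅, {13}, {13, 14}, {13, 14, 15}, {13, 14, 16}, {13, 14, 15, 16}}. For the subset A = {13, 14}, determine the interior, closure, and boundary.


int(A) = {13, 14}, cl(A) = {13, 14, 15, 16}, ∂A = {15, 16}.

Closed sets in (X, τ) are complements of opens:
  closed(X, τ) = {∅, {15}, {16}, {15, 16}, {14, 15, 16}, {13, 14, 15, 16}}.
int(A) = ⋃ {U ∈ τ : U ⊆ A}. Opens contained in A: ∅, {13}, {13, 14}.
Taking the union of these: int(A) = {13, 14}.
cl(A) = ⋂ {C closed : A ⊆ C}. Closed sets containing A: {13, 14, 15, 16}.
Intersecting these: cl(A) = {13, 14, 15, 16}.
∂A = cl(A) ∖ int(A) = {13, 14, 15, 16} ∖ {13, 14} = {15, 16}.


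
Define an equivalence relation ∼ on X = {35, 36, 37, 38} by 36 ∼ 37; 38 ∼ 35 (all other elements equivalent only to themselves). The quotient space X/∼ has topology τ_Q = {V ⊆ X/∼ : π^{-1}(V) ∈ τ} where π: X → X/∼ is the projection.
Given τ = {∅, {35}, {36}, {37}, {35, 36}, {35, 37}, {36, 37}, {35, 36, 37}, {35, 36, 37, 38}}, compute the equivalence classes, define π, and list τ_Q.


X/∼ = {[35=38], [36=37]}; |τ_Q| = 3.

Equivalence classes: [35=38], [36=37].
Quotient map π: X → X/∼ sends 35 ↦ [35=38], 36 ↦ [36=37], 37 ↦ [36=37], 38 ↦ [35=38].
For each subset V ⊆ X/∼, compute π^{-1}(V) ⊆ X and check whether π^{-1}(V) ∈ τ. V is open in τ_Q iff π^{-1}(V) ∈ τ.
  V = {}: π^{-1}(V) = ∅ ∈ τ ✓.
  V = {[35=38]}: π^{-1}(V) = {35, 38} ∉ τ ✗.
  V = {[36=37]}: π^{-1}(V) = {36, 37} ∈ τ ✓.
  V = {[35=38], [36=37]}: π^{-1}(V) = {35, 36, 37, 38} ∈ τ ✓.
Open sets in the quotient: τ_Q = {{}, {[36=37]}, {[35=38], [36=37]}} (3 elements).


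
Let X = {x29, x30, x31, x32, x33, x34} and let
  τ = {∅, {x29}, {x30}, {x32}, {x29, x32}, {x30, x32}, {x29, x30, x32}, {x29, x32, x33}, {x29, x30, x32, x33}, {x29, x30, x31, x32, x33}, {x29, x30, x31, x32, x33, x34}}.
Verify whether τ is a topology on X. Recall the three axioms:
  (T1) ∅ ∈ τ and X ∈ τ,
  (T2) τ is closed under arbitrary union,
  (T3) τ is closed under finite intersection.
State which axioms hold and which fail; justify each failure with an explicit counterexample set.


τ is NOT a topology on X.

Axiom (T1): ∅ ∈ τ? Yes; X ∈ τ? Yes.
Axiom (T2/T3): check pairwise unions and intersections of members of τ.
Counterexample for (T2): {x29} ∪ {x30} = {x29, x30} ∉ τ. Therefore τ is NOT a topology.


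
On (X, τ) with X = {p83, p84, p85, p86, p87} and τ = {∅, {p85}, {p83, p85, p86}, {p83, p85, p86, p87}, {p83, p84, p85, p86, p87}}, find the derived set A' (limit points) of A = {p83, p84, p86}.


A' = {p83, p84, p86, p87}

For each x ∈ X, list the open sets U ∈ τ with x ∈ U, then check whether U ∩ (A ∖ {x}) ≠ ∅ for every such U.
  x = p83: opens ∋ x are {p83, p85, p86}, {p83, p85, p86, p87}, {p83, p84, p85, p86, p87}; each meets A ∖ {p83}, so x IS a limit point.
  x = p84: opens ∋ x are {p83, p84, p85, p86, p87}; each meets A ∖ {p84}, so x IS a limit point.
  x = p85: open {p85} ∋ x has {p85} ∩ (A ∖ {p85}) = ∅, so x is NOT a limit point.
  x = p86: opens ∋ x are {p83, p85, p86}, {p83, p85, p86, p87}, {p83, p84, p85, p86, p87}; each meets A ∖ {p86}, so x IS a limit point.
  x = p87: opens ∋ x are {p83, p85, p86, p87}, {p83, p84, p85, p86, p87}; each meets A ∖ {p87}, so x IS a limit point.
Collecting: A' = {p83, p84, p86, p87}.


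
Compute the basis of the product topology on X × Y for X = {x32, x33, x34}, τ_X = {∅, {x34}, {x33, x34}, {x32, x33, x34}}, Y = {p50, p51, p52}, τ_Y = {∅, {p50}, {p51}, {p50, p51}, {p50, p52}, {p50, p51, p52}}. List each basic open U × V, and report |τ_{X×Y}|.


Basis B = {∅ × ∅, {x34} × {p50}, {x34} × {p51}, {x33, x34} × {p50}, {x33, x34} × {p51}, {x34} × {p50, p51}, {x34} × {p50, p52}, {x32, x33, x34} × {p50}, {x32, x33, x34} × {p51}, {x34} × {p50, p51, p52}, {x33, x34} × {p50, p51}, {x33, x34} × {p50, p52}, {x32, x33, x34} × {p50, p51}, {x32, x33, x34} × {p50, p52}, {x33, x34} × {p50, p51, p52}, {x32, x33, x34} × {p50, p51, p52}}; |τ_{X×Y}| = 40.

Enumerate products U × V with U ∈ τ_X, V ∈ τ_Y (deduplicated):
  ∅ × ∅ = {} (∅)
  {x34} × {p50} = {(x34,p50)}
  {x34} × {p51} = {(x34,p51)}
  {x33, x34} × {p50} = {(x33,p50), (x34,p50)}
  {x33, x34} × {p51} = {(x33,p51), (x34,p51)}
  {x34} × {p50, p51} = {(x34,p50), (x34,p51)}
  {x34} × {p50, p52} = {(x34,p50), (x34,p52)}
  {x32, x33, x34} × {p50} = {(x32,p50), (x33,p50), (x34,p50)}
  {x32, x33, x34} × {p51} = {(x32,p51), (x33,p51), (x34,p51)}
  {x34} × {p50, p51, p52} = {(x34,p50), (x34,p51), (x34,p52)}
  {x33, x34} × {p50, p51} = {(x33,p50), (x33,p51), (x34,p50), (x34,p51)}
  {x33, x34} × {p50, p52} = {(x33,p50), (x33,p52), (x34,p50), (x34,p52)}
  {x32, x33, x34} × {p50, p51} = {(x32,p50), (x32,p51), (x33,p50), (x33,p51), (x34,p50), (x34,p51)}
  {x32, x33, x34} × {p50, p52} = {(x32,p50), (x32,p52), (x33,p50), (x33,p52), (x34,p50), (x34,p52)}
  {x33, x34} × {p50, p51, p52} = {(x33,p50), (x33,p51), (x33,p52), (x34,p50), (x34,p51), (x34,p52)}
  {x32, x33, x34} × {p50, p51, p52} = {(x32,p50), (x32,p51), (x32,p52), (x33,p50), (x33,p51), (x33,p52), (x34,p50), (x34,p51), (x34,p52)}
These 16 distinct sets form the basis B.
Close under arbitrary unions to get τ_{X×Y}; counting gives |τ_{X×Y}| = 40.


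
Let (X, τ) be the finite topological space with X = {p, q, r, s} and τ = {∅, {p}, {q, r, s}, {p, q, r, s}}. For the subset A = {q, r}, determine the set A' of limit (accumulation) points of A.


A' = {q, r, s}

For each x ∈ X, list the open sets U ∈ τ with x ∈ U, then check whether U ∩ (A ∖ {x}) ≠ ∅ for every such U.
  x = p: open {p} ∋ x has {p} ∩ (A ∖ {p}) = ∅, so x is NOT a limit point.
  x = q: opens ∋ x are {q, r, s}, {p, q, r, s}; each meets A ∖ {q}, so x IS a limit point.
  x = r: opens ∋ x are {q, r, s}, {p, q, r, s}; each meets A ∖ {r}, so x IS a limit point.
  x = s: opens ∋ x are {q, r, s}, {p, q, r, s}; each meets A ∖ {s}, so x IS a limit point.
Collecting: A' = {q, r, s}.


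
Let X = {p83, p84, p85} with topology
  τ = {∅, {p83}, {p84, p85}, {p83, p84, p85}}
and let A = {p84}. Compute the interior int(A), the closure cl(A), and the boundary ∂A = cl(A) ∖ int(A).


int(A) = ∅, cl(A) = {p84, p85}, ∂A = {p84, p85}.

Closed sets in (X, τ) are complements of opens:
  closed(X, τ) = {∅, {p83}, {p84, p85}, {p83, p84, p85}}.
int(A) = ⋃ {U ∈ τ : U ⊆ A}. Opens contained in A: ∅.
Taking the union of these: int(A) = ∅.
cl(A) = ⋂ {C closed : A ⊆ C}. Closed sets containing A: {p84, p85}, {p83, p84, p85}.
Intersecting these: cl(A) = {p84, p85}.
∂A = cl(A) ∖ int(A) = {p84, p85} ∖ ∅ = {p84, p85}.


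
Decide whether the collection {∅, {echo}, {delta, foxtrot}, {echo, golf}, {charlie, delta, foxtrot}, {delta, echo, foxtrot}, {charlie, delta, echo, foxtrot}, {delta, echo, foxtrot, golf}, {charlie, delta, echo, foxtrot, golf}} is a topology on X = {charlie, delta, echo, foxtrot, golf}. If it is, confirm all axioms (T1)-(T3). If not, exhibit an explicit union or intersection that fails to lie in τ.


τ IS a topology on X.

Axiom (T1): ∅ ∈ τ? Yes; X ∈ τ? Yes.
Axiom (T2/T3): check pairwise unions and intersections of members of τ.
All pairwise intersections and unions checked — each lies in τ. Therefore τ satisfies (T1), (T2), (T3): it IS a topology on X.


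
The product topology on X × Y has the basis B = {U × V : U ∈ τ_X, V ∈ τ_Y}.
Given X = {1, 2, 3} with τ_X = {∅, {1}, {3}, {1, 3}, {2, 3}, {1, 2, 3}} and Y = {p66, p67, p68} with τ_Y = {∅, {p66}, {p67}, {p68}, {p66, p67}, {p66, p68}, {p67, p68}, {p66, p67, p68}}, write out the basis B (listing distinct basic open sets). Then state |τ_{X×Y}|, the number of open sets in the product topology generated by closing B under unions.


Basis B = {∅ × ∅, {1} × {p66}, {1} × {p67}, {1} × {p68}, {3} × {p66}, {3} × {p67}, {3} × {p68}, {1} × {p66, p67}, {1} × {p66, p68}, {1, 3} × {p66}, {1} × {p67, p68}, {1, 3} × {p67}, {1, 3} × {p68}, {2, 3} × {p66}, {2, 3} × {p67}, {2, 3} × {p68}, {3} × {p66, p67}, {3} × {p66, p68}, {3} × {p67, p68}, {1} × {p66, p67, p68}, {1, 2, 3} × {p66}, {1, 2, 3} × {p67}, {1, 2, 3} × {p68}, {3} × {p66, p67, p68}, {1, 3} × {p66, p67}, {1, 3} × {p66, p68}, {1, 3} × {p67, p68}, {2, 3} × {p66, p67}, {2, 3} × {p66, p68}, {2, 3} × {p67, p68}, {1, 3} × {p66, p67, p68}, {1, 2, 3} × {p66, p67}, {1, 2, 3} × {p66, p68}, {1, 2, 3} × {p67, p68}, {2, 3} × {p66, p67, p68}, {1, 2, 3} × {p66, p67, p68}}; |τ_{X×Y}| = 216.

Enumerate products U × V with U ∈ τ_X, V ∈ τ_Y (deduplicated):
  ∅ × ∅ = {} (∅)
  {1} × {p66} = {(1,p66)}
  {1} × {p67} = {(1,p67)}
  {1} × {p68} = {(1,p68)}
  {3} × {p66} = {(3,p66)}
  {3} × {p67} = {(3,p67)}
  {3} × {p68} = {(3,p68)}
  {1} × {p66, p67} = {(1,p66), (1,p67)}
  {1} × {p66, p68} = {(1,p66), (1,p68)}
  {1, 3} × {p66} = {(1,p66), (3,p66)}
  {1} × {p67, p68} = {(1,p67), (1,p68)}
  {1, 3} × {p67} = {(1,p67), (3,p67)}
  {1, 3} × {p68} = {(1,p68), (3,p68)}
  {2, 3} × {p66} = {(2,p66), (3,p66)}
  {2, 3} × {p67} = {(2,p67), (3,p67)}
  {2, 3} × {p68} = {(2,p68), (3,p68)}
  {3} × {p66, p67} = {(3,p66), (3,p67)}
  {3} × {p66, p68} = {(3,p66), (3,p68)}
  {3} × {p67, p68} = {(3,p67), (3,p68)}
  {1} × {p66, p67, p68} = {(1,p66), (1,p67), (1,p68)}
  {1, 2, 3} × {p66} = {(1,p66), (2,p66), (3,p66)}
  {1, 2, 3} × {p67} = {(1,p67), (2,p67), (3,p67)}
  {1, 2, 3} × {p68} = {(1,p68), (2,p68), (3,p68)}
  {3} × {p66, p67, p68} = {(3,p66), (3,p67), (3,p68)}
  {1, 3} × {p66, p67} = {(1,p66), (1,p67), (3,p66), (3,p67)}
  {1, 3} × {p66, p68} = {(1,p66), (1,p68), (3,p66), (3,p68)}
  {1, 3} × {p67, p68} = {(1,p67), (1,p68), (3,p67), (3,p68)}
  {2, 3} × {p66, p67} = {(2,p66), (2,p67), (3,p66), (3,p67)}
  {2, 3} × {p66, p68} = {(2,p66), (2,p68), (3,p66), (3,p68)}
  {2, 3} × {p67, p68} = {(2,p67), (2,p68), (3,p67), (3,p68)}
  {1, 3} × {p66, p67, p68} = {(1,p66), (1,p67), (1,p68), (3,p66), (3,p67), (3,p68)}
  {1, 2, 3} × {p66, p67} = {(1,p66), (1,p67), (2,p66), (2,p67), (3,p66), (3,p67)}
  {1, 2, 3} × {p66, p68} = {(1,p66), (1,p68), (2,p66), (2,p68), (3,p66), (3,p68)}
  {1, 2, 3} × {p67, p68} = {(1,p67), (1,p68), (2,p67), (2,p68), (3,p67), (3,p68)}
  {2, 3} × {p66, p67, p68} = {(2,p66), (2,p67), (2,p68), (3,p66), (3,p67), (3,p68)}
  {1, 2, 3} × {p66, p67, p68} = {(1,p66), (1,p67), (1,p68), (2,p66), (2,p67), (2,p68), (3,p66), (3,p67), (3,p68)}
These 36 distinct sets form the basis B.
Close under arbitrary unions to get τ_{X×Y}; counting gives |τ_{X×Y}| = 216.


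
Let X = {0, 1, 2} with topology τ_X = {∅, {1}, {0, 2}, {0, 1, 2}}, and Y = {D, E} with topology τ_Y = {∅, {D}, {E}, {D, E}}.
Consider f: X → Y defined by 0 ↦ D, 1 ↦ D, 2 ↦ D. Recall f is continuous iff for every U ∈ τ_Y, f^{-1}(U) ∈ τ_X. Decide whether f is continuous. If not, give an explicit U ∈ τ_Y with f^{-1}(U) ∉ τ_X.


f IS continuous.

Compute f^{-1}(U) for each U ∈ τ_Y:
  U = ∅: f^{-1}(U) = ∅ ∈ τ_X ✓.
  U = {D}: f^{-1}(U) = {0, 1, 2} ∈ τ_X ✓.
  U = {E}: f^{-1}(U) = ∅ ∈ τ_X ✓.
  U = {D, E}: f^{-1}(U) = {0, 1, 2} ∈ τ_X ✓.
Every preimage lies in τ_X, so f IS continuous.


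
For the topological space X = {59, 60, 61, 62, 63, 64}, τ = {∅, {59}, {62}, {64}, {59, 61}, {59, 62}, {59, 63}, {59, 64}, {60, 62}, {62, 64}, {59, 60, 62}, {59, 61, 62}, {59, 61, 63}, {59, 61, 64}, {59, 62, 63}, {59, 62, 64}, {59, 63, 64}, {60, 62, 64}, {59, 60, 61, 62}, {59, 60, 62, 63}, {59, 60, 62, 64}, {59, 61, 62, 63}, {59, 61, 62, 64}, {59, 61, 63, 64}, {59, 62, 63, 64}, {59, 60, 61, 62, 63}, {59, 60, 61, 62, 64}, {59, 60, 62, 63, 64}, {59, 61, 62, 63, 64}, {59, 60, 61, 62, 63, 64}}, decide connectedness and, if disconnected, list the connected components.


(X, τ) is disconnected; components = [{64}, {60, 62}, {59, 61, 63}].

Find clopen sets (U ∈ τ with X ∖ U ∈ τ):
  U = ∅, X ∖ U = {59, 60, 61, 62, 63, 64} — both open, so U is clopen.
  U = {64}, X ∖ U = {59, 60, 61, 62, 63} — both open, so U is clopen.
  U = {60, 62}, X ∖ U = {59, 61, 63, 64} — both open, so U is clopen.
  U = {59, 61, 63}, X ∖ U = {60, 62, 64} — both open, so U is clopen.
  U = {60, 62, 64}, X ∖ U = {59, 61, 63} — both open, so U is clopen.
  U = {59, 61, 63, 64}, X ∖ U = {60, 62} — both open, so U is clopen.
  U = {59, 60, 61, 62, 63}, X ∖ U = {64} — both open, so U is clopen.
  U = {59, 60, 61, 62, 63, 64}, X ∖ U = ∅ — both open, so U is clopen.
Nontrivial clopen(s) exist: e.g. {60, 62}. So (X, τ) is disconnected.
Compute connected components by grouping points that agree on all clopens:
  component: {64}
  component: {60, 62}
  component: {59, 61, 63}


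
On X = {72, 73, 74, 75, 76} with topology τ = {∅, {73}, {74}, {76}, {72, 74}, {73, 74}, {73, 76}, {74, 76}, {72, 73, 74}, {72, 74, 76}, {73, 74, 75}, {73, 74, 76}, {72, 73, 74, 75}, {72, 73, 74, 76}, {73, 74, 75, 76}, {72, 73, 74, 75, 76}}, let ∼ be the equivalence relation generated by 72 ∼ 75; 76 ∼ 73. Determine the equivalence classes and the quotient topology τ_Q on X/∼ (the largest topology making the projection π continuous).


X/∼ = {[72=75], [73=76], [74]}; |τ_Q| = 5.

Equivalence classes: [72=75], [73=76], [74].
Quotient map π: X → X/∼ sends 72 ↦ [72=75], 73 ↦ [73=76], 74 ↦ [74], 75 ↦ [72=75], 76 ↦ [73=76].
For each subset V ⊆ X/∼, compute π^{-1}(V) ⊆ X and check whether π^{-1}(V) ∈ τ. V is open in τ_Q iff π^{-1}(V) ∈ τ.
  V = {}: π^{-1}(V) = ∅ ∈ τ ✓.
  V = {[72=75]}: π^{-1}(V) = {72, 75} ∉ τ ✗.
  V = {[73=76]}: π^{-1}(V) = {73, 76} ∈ τ ✓.
  V = {[72=75], [73=76]}: π^{-1}(V) = {72, 73, 75, 76} ∉ τ ✗.
  V = {[74]}: π^{-1}(V) = {74} ∈ τ ✓.
  V = {[72=75], [74]}: π^{-1}(V) = {72, 74, 75} ∉ τ ✗.
  V = {[73=76], [74]}: π^{-1}(V) = {73, 74, 76} ∈ τ ✓.
  V = {[72=75], [73=76], [74]}: π^{-1}(V) = {72, 73, 74, 75, 76} ∈ τ ✓.
Open sets in the quotient: τ_Q = {{}, {[73=76]}, {[74]}, {[73=76], [74]}, {[72=75], [73=76], [74]}} (5 elements).


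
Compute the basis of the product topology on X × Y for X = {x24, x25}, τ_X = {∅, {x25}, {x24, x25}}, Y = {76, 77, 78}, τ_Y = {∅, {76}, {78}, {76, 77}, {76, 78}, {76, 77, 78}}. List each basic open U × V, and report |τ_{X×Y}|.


Basis B = {∅ × ∅, {x25} × {76}, {x25} × {78}, {x24, x25} × {76}, {x24, x25} × {78}, {x25} × {76, 77}, {x25} × {76, 78}, {x25} × {76, 77, 78}, {x24, x25} × {76, 77}, {x24, x25} × {76, 78}, {x24, x25} × {76, 77, 78}}; |τ_{X×Y}| = 18.

Enumerate products U × V with U ∈ τ_X, V ∈ τ_Y (deduplicated):
  ∅ × ∅ = {} (∅)
  {x25} × {76} = {(x25,76)}
  {x25} × {78} = {(x25,78)}
  {x24, x25} × {76} = {(x24,76), (x25,76)}
  {x24, x25} × {78} = {(x24,78), (x25,78)}
  {x25} × {76, 77} = {(x25,76), (x25,77)}
  {x25} × {76, 78} = {(x25,76), (x25,78)}
  {x25} × {76, 77, 78} = {(x25,76), (x25,77), (x25,78)}
  {x24, x25} × {76, 77} = {(x24,76), (x24,77), (x25,76), (x25,77)}
  {x24, x25} × {76, 78} = {(x24,76), (x24,78), (x25,76), (x25,78)}
  {x24, x25} × {76, 77, 78} = {(x24,76), (x24,77), (x24,78), (x25,76), (x25,77), (x25,78)}
These 11 distinct sets form the basis B.
Close under arbitrary unions to get τ_{X×Y}; counting gives |τ_{X×Y}| = 18.


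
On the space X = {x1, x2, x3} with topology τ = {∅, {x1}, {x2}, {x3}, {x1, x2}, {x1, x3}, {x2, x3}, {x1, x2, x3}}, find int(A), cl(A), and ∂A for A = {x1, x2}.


int(A) = {x1, x2}, cl(A) = {x1, x2}, ∂A = ∅.

Closed sets in (X, τ) are complements of opens:
  closed(X, τ) = {∅, {x1}, {x2}, {x3}, {x1, x2}, {x1, x3}, {x2, x3}, {x1, x2, x3}}.
int(A) = ⋃ {U ∈ τ : U ⊆ A}. Opens contained in A: ∅, {x1}, {x2}, {x1, x2}.
Taking the union of these: int(A) = {x1, x2}.
cl(A) = ⋂ {C closed : A ⊆ C}. Closed sets containing A: {x1, x2}, {x1, x2, x3}.
Intersecting these: cl(A) = {x1, x2}.
∂A = cl(A) ∖ int(A) = {x1, x2} ∖ {x1, x2} = ∅.


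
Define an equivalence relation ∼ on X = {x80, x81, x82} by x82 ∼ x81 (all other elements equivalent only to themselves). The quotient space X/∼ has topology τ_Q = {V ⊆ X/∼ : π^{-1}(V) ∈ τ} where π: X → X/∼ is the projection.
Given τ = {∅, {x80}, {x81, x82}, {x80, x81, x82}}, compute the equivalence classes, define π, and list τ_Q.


X/∼ = {[x80], [x81=x82]}; |τ_Q| = 4.

Equivalence classes: [x80], [x81=x82].
Quotient map π: X → X/∼ sends x80 ↦ [x80], x81 ↦ [x81=x82], x82 ↦ [x81=x82].
For each subset V ⊆ X/∼, compute π^{-1}(V) ⊆ X and check whether π^{-1}(V) ∈ τ. V is open in τ_Q iff π^{-1}(V) ∈ τ.
  V = {}: π^{-1}(V) = ∅ ∈ τ ✓.
  V = {[x80]}: π^{-1}(V) = {x80} ∈ τ ✓.
  V = {[x81=x82]}: π^{-1}(V) = {x81, x82} ∈ τ ✓.
  V = {[x80], [x81=x82]}: π^{-1}(V) = {x80, x81, x82} ∈ τ ✓.
Open sets in the quotient: τ_Q = {{}, {[x80]}, {[x81=x82]}, {[x80], [x81=x82]}} (4 elements).


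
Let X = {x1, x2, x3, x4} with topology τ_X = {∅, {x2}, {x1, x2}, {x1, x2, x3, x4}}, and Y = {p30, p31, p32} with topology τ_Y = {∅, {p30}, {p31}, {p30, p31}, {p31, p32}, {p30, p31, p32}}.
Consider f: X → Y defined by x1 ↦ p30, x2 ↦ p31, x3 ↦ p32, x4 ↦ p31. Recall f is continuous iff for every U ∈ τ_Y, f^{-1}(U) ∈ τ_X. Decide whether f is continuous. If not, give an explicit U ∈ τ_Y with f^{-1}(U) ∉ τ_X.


f is NOT continuous.

Compute f^{-1}(U) for each U ∈ τ_Y:
  U = ∅: f^{-1}(U) = ∅ ∈ τ_X ✓.
  U = {p30}: f^{-1}(U) = {x1} ∉ τ_X ✗.
  U = {p31}: f^{-1}(U) = {x2, x4} ∉ τ_X ✗.
  U = {p30, p31}: f^{-1}(U) = {x1, x2, x4} ∉ τ_X ✗.
  U = {p31, p32}: f^{-1}(U) = {x2, x3, x4} ∉ τ_X ✗.
  U = {p30, p31, p32}: f^{-1}(U) = {x1, x2, x3, x4} ∈ τ_X ✓.
Found U = {p30} with f^{-1}(U) = {x1} not in τ_X. Therefore f is NOT continuous.


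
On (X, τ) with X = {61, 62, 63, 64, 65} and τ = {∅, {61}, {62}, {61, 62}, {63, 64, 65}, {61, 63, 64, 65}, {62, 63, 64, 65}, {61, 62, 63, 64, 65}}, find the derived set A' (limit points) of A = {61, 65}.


A' = {63, 64}

For each x ∈ X, list the open sets U ∈ τ with x ∈ U, then check whether U ∩ (A ∖ {x}) ≠ ∅ for every such U.
  x = 61: open {61} ∋ x has {61} ∩ (A ∖ {61}) = ∅, so x is NOT a limit point.
  x = 62: open {62} ∋ x has {62} ∩ (A ∖ {62}) = ∅, so x is NOT a limit point.
  x = 63: opens ∋ x are {63, 64, 65}, {61, 63, 64, 65}, {62, 63, 64, 65}, {61, 62, 63, 64, 65}; each meets A ∖ {63}, so x IS a limit point.
  x = 64: opens ∋ x are {63, 64, 65}, {61, 63, 64, 65}, {62, 63, 64, 65}, {61, 62, 63, 64, 65}; each meets A ∖ {64}, so x IS a limit point.
  x = 65: open {63, 64, 65} ∋ x has {63, 64, 65} ∩ (A ∖ {65}) = ∅, so x is NOT a limit point.
Collecting: A' = {63, 64}.


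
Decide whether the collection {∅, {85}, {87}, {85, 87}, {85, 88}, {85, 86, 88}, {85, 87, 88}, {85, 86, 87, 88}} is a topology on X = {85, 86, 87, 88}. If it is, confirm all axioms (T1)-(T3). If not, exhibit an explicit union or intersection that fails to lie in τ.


τ IS a topology on X.

Axiom (T1): ∅ ∈ τ? Yes; X ∈ τ? Yes.
Axiom (T2/T3): check pairwise unions and intersections of members of τ.
All pairwise intersections and unions checked — each lies in τ. Therefore τ satisfies (T1), (T2), (T3): it IS a topology on X.
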